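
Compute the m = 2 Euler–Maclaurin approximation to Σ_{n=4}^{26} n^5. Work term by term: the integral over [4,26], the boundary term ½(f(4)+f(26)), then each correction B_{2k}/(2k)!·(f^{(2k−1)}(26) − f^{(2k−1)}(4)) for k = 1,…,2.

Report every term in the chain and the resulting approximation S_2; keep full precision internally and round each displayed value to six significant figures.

Integral: ∫_4^26 x^5 dx = 5.14853e+07.
Endpoint term: (f(4) + f(26))/2 = (1024.00 + 1.18814e+07)/2 = 5.94120e+06.
Integral + boundary = 5.74265e+07.
k=1: B_{2}/(2)! × [f^{(1)}(26) − f^{(1)}(4)] = 1/12 × (2.28488e+06 − 1280.00) = 190300.
Partial sum through k=1: 5.76168e+07.
k=2: B_{4}/(4)! × [f^{(3)}(26) − f^{(3)}(4)] = −1/720 × (40560.0 − 960.000) = -55.0000.

S_2 ≈ 5.76167e+07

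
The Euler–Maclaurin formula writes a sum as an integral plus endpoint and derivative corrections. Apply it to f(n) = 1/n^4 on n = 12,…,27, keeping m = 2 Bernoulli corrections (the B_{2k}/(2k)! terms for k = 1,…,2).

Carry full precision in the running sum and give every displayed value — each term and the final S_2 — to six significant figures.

∫_12^27 1/x^4 dx evaluates to 0.000175966.
½[f(12) + f(27)] = ½[4.82253e-05 + 1.88168e-06] = 2.50535e-05.
So far: 0.000201020.
Order-1 term: 1/12 · (-2.78767e-07 − (-1.60751e-05)) = 1.31636e-06.
Partial sum through k=1: 0.000202336.
Order-2 term: −1/720 · (-1.14719e-08 − (-3.34898e-06)) = -4.63543e-09.

S_2 ≈ 0.000202331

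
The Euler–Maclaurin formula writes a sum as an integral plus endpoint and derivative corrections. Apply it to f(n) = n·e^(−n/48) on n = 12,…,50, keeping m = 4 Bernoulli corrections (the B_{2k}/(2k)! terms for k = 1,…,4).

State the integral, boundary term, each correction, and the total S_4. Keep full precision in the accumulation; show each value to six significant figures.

S_4 ≈ 596.509

Integral: ∫_12^50 x·e^(−x/48) dx = 583.064.
Endpoint term: (f(12) + f(50))/2 = (9.34561 + 17.6433)/2 = 13.4945.
Running total after boundary: 596.559.
Order-1 term: 1/12 · (-0.0147028 − 0.584101) = -0.0499003.
After k=1: 596.509.
Order-2 term: −1/720 · (0.000299926 − 0.000929558) = 8.74489e-07.
After k=2: 596.509.
Order-3 term: 1/30240 · (2.63122e-07 − 6.96875e-07) = -1.43437e-11.
After k=3: 596.509.
Order-4 term: −1/1209600 · (1.71905e-10 − 4.29816e-10) = 2.13221e-16.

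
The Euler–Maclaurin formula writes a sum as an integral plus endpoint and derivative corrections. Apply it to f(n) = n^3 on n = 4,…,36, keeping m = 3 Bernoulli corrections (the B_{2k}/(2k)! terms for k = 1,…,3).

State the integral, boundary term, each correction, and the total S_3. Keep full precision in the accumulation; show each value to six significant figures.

S_3 ≈ 443520

Integral: ∫_4^36 x^3 dx = 419840.
Endpoint term: (f(4) + f(36))/2 = (64.0000 + 46656.0)/2 = 23360.0.
Integral + boundary = 443200.
k=1: B_{2}/(2)! × [f^{(1)}(36) − f^{(1)}(4)] = 1/12 × (3888.00 − 48.0000) = 320.000.
After k=1: 443520.
k=2: B_{4}/(4)! × [f^{(3)}(36) − f^{(3)}(4)] = −1/720 × (6.00000 − 6.00000) = 0.00000.
After k=2: 443520.
k=3: B_{6}/(6)! × [f^{(5)}(36) − f^{(5)}(4)] = 1/30240 × (0.00000 − 0.00000) = 0.00000.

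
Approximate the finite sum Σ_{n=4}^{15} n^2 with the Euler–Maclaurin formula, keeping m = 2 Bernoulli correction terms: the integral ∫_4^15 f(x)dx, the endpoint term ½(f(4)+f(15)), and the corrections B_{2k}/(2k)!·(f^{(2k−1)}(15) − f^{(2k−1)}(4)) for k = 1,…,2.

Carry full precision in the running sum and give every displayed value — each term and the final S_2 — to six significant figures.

The integral term ∫_4^15 x^2 dx = 1103.67.
½[f(4) + f(15)] = ½[16.0000 + 225.000] = 120.500.
So far: 1224.17.
Order-1 term: 1/12 · (30.0000 − 8.00000) = 1.83333.
Partial sum through k=1: 1226.00.
Order-2 term: −1/720 · (0.00000 − 0.00000) = 0.00000.

S_2 ≈ 1226.00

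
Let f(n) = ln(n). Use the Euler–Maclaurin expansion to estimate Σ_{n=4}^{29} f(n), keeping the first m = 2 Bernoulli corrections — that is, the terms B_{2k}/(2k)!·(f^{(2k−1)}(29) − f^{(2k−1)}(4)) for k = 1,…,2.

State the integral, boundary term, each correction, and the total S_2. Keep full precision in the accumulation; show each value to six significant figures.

∫_4^29 ln(x) dx evaluates to 67.1064.
Endpoint term: (f(4) + f(29))/2 = (1.38629 + 3.36730)/2 = 2.37680.
Integral + boundary = 69.4832.
Order-1 term: 1/12 · (0.0344828 − 0.250000) = -0.0179598.
After k=1: 69.4652.
Order-2 term: −1/720 · (8.20042e-05 − 0.0312500) = 4.32889e-05.

S_2 ≈ 69.4653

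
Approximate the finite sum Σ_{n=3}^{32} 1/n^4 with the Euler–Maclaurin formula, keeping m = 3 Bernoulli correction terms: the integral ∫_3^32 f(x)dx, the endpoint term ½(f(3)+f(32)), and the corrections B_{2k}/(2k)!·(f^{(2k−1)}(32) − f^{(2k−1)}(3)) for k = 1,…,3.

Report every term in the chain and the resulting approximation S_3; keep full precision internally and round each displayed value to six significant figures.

∫_3^32 1/x^4 dx evaluates to 0.0123355.
Endpoint term: (f(3) + f(32))/2 = (0.0123457 + 9.53674e-07)/2 = 0.00617332.
Running total after boundary: 0.0185088.
Order-1 term: 1/12 · (-1.19209e-07 − (-0.0164609)) = 0.00137173.
Running total after k=1: 0.0198806.
Order-2 term: −1/720 · (-3.49246e-09 − (-0.0548697)) = -7.62079e-05.
Running total after k=2: 0.0198043.
Order-3 term: 1/30240 · (-1.90994e-10 − (-0.341411)) = 1.12901e-05.

S_3 ≈ 0.0198156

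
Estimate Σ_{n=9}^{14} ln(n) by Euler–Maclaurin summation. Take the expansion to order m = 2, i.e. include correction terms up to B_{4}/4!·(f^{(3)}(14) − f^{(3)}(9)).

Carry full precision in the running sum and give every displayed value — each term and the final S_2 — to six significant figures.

S_2 ≈ 14.5866

The integral term ∫_9^14 ln(x) dx = 12.1718.
½[f(9) + f(14)] = ½[2.19722 + 2.63906] = 2.41814.
Integral + boundary = 14.5899.
Order-1 term: 1/12 · (0.0714286 − 0.111111) = -0.00330688.
After k=1: 14.5866.
Order-2 term: −1/720 · (0.000728863 − 0.00274348) = 2.79809e-06.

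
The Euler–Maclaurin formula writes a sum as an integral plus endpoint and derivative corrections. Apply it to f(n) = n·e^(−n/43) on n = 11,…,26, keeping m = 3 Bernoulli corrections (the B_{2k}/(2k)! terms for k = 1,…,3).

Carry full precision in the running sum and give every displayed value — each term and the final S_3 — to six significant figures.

S_3 ≈ 188.454

∫_11^26 x·e^(−x/43) dx evaluates to 177.124.
Boundary: ½(f(11) + f(26)) = ½(8.51715 + 14.2029) = 11.3600.
So far: 188.484.
Correction k=1: B_{2}/2! · (f^{(1)}(26) − f^{(1)}(11)) = 1/12 · (0.215965 − 0.576213) = -0.0300206.
Partial sum through k=1: 188.454.
Correction k=2: B_{4}/4! · (f^{(3)}(26) − f^{(3)}(11)) = −1/720 · (0.000707677 − 0.00114915) = 6.13162e-07.
Partial sum through k=2: 188.454.
Correction k=3: B_{6}/6! · (f^{(5)}(26) − f^{(5)}(11)) = 1/30240 · (7.02300e-07 − 1.07446e-06) = -1.23068e-11.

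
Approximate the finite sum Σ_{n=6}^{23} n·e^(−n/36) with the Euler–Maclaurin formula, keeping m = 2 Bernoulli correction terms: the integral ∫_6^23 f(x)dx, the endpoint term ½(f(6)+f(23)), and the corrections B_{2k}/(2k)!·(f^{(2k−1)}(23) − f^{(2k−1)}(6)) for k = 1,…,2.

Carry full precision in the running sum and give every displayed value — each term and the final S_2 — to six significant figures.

S_2 ≈ 167.233

Integral: ∫_6^23 x·e^(−x/36) dx = 158.666.
Boundary: ½(f(6) + f(23)) = ½(5.07889 + 12.1412) = 8.61005.
Running total after boundary: 167.276.
Correction k=1: B_{2}/2! · (f^{(1)}(23) − f^{(1)}(6)) = 1/12 · (0.190623 − 0.705401) = -0.0428982.
Partial sum through k=1: 167.233.
Correction k=2: B_{4}/4! · (f^{(3)}(23) − f^{(3)}(6)) = −1/720 · (0.000961713 − 0.00185059) = 1.23455e-06.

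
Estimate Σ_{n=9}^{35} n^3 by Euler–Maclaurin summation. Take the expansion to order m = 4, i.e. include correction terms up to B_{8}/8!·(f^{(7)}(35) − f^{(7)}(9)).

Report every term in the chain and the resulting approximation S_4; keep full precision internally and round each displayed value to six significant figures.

∫_9^35 x^3 dx evaluates to 373516.
Boundary: ½(f(9) + f(35)) = ½(729.000 + 42875.0) = 21802.0.
So far: 395318.
Order-1 term: 1/12 · (3675.00 − 243.000) = 286.000.
After k=1: 395604.
Order-2 term: −1/720 · (6.00000 − 6.00000) = 0.00000.
After k=2: 395604.
Order-3 term: 1/30240 · (0.00000 − 0.00000) = 0.00000.
After k=3: 395604.
Order-4 term: −1/1209600 · (0.00000 − 0.00000) = 0.00000.

S_4 ≈ 395604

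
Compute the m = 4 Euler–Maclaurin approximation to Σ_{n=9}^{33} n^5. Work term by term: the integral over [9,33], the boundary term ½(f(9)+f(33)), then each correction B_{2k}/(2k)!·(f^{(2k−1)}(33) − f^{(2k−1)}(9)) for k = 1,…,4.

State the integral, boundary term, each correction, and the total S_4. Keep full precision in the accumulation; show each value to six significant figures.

S_4 ≈ 2.35245e+08

The integral term ∫_9^33 x^5 dx = 2.15156e+08.
Boundary: ½(f(9) + f(33)) = ½(59049.0 + 3.91354e+07) = 1.95972e+07.
Running total after boundary: 2.34753e+08.
k=1: B_{2}/(2)! × [f^{(1)}(33) − f^{(1)}(9)] = 1/12 × (5.92960e+06 − 32805.0) = 491400.
Partial sum through k=1: 2.35245e+08.
k=2: B_{4}/(4)! × [f^{(3)}(33) − f^{(3)}(9)] = −1/720 × (65340.0 − 4860.00) = -84.0000.
Partial sum through k=2: 2.35245e+08.
k=3: B_{6}/(6)! × [f^{(5)}(33) − f^{(5)}(9)] = 1/30240 × (120.000 − 120.000) = 0.00000.
Partial sum through k=3: 2.35245e+08.
k=4: B_{8}/(8)! × [f^{(7)}(33) − f^{(7)}(9)] = −1/1209600 × (0.00000 − 0.00000) = 0.00000.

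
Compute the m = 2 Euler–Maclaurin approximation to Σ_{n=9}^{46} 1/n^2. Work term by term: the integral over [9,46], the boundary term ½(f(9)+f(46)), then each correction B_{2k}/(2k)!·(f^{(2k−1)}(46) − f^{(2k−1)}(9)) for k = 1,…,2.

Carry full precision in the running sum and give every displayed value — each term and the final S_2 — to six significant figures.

Integral: ∫_9^46 1/x^2 dx = 0.0893720.
Boundary: ½(f(9) + f(46)) = ½(0.0123457 + 0.000472590) = 0.00640913.
So far: 0.0957811.
k=1: B_{2}/(2)! × [f^{(1)}(46) − f^{(1)}(9)] = 1/12 × (-2.05474e-05 − (-0.00274348)) = 0.000226911.
After k=1: 0.0960080.
k=2: B_{4}/(4)! × [f^{(3)}(46) − f^{(3)}(9)] = −1/720 × (-1.16526e-07 − (-0.000406442)) = -5.64341e-07.

S_2 ≈ 0.0960075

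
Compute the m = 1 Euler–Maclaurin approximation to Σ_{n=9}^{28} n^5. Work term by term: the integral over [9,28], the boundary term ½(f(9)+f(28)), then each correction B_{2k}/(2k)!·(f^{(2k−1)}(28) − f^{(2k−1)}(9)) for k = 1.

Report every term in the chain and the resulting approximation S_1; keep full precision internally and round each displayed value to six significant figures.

S_1 ≈ 8.91146e+07

∫_9^28 x^5 dx evaluates to 8.02265e+07.
½[f(9) + f(28)] = ½[59049.0 + 1.72104e+07] = 8.63471e+06.
So far: 8.88612e+07.
Order-1 term: 1/12 · (3.07328e+06 − 32805.0) = 253373.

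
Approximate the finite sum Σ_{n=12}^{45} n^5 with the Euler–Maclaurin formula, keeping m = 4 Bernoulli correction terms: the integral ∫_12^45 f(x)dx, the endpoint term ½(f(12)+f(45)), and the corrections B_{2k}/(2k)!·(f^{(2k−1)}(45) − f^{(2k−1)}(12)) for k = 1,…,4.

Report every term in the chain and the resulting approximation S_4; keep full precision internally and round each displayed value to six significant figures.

Integral: ∫_12^45 x^5 dx = 1.38346e+09.
Endpoint term: (f(12) + f(45))/2 = (248832 + 1.84528e+08)/2 = 9.23885e+07.
So far: 1.47585e+09.
k=1: B_{2}/(2)! × [f^{(1)}(45) − f^{(1)}(12)] = 1/12 × (2.05031e+07 − 103680) = 1.69995e+06.
Partial sum through k=1: 1.47755e+09.
k=2: B_{4}/(4)! × [f^{(3)}(45) − f^{(3)}(12)] = −1/720 × (121500 − 8640.00) = -156.750.
Partial sum through k=2: 1.47755e+09.
k=3: B_{6}/(6)! × [f^{(5)}(45) − f^{(5)}(12)] = 1/30240 × (120.000 − 120.000) = 0.00000.
Partial sum through k=3: 1.47755e+09.
k=4: B_{8}/(8)! × [f^{(7)}(45) − f^{(7)}(12)] = −1/1209600 × (0.00000 − 0.00000) = 0.00000.

S_4 ≈ 1.47755e+09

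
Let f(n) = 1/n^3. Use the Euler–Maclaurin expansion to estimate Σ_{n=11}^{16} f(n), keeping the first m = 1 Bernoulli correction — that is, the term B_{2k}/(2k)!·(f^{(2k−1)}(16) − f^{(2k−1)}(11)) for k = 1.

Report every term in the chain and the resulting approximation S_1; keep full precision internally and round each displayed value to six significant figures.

∫_11^16 1/x^3 dx evaluates to 0.00217911.
Boundary: ½(f(11) + f(16)) = ½(0.000751315 + 0.000244141) = 0.000497728.
So far: 0.00267683.
k=1: B_{2}/(2)! × [f^{(1)}(16) − f^{(1)}(11)] = 1/12 × (-4.57764e-05 − (-0.000204904)) = 1.32606e-05.

S_1 ≈ 0.00269009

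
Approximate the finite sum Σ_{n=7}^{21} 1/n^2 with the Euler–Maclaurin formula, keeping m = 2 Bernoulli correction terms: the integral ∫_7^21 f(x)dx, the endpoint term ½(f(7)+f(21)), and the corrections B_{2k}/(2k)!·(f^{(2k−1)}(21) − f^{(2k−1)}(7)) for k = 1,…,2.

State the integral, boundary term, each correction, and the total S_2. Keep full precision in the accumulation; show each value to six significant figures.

The integral term ∫_7^21 1/x^2 dx = 0.0952381.
½[f(7) + f(21)] = ½[0.0204082 + 0.00226757] = 0.0113379.
So far: 0.106576.
Correction k=1: B_{2}/2! · (f^{(1)}(21) − f^{(1)}(7)) = 1/12 · (-0.000215959 − (-0.00583090)) = 0.000467912.
Running total after k=1: 0.107044.
Correction k=2: B_{4}/4! · (f^{(3)}(21) − f^{(3)}(7)) = −1/720 · (-5.87645e-06 − (-0.00142798)) = -1.97514e-06.

S_2 ≈ 0.107042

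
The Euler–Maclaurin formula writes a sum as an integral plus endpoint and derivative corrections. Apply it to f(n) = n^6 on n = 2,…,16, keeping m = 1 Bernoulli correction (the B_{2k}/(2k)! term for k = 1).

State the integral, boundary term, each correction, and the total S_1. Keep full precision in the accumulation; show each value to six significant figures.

Integral: ∫_2^16 x^6 dx = 3.83479e+07.
Endpoint term: (f(2) + f(16))/2 = (64.0000 + 1.67772e+07)/2 = 8.38864e+06.
Running total after boundary: 4.67365e+07.
Correction k=1: B_{2}/2! · (f^{(1)}(16) − f^{(1)}(2)) = 1/12 · (6.29146e+06 − 192.000) = 524272.

S_1 ≈ 4.72608e+07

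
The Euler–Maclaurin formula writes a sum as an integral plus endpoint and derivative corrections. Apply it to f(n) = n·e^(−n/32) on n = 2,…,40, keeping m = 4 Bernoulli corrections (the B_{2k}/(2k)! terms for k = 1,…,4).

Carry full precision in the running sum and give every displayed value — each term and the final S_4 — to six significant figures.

Integral: ∫_2^40 x·e^(−x/32) dx = 361.974.
Endpoint term: (f(2) + f(40))/2 = (1.87883 + 11.4602)/2 = 6.66951.
Running total after boundary: 368.644.
Order-1 term: 1/12 · (-0.0716262 − 0.880700) = -0.0793605.
Partial sum through k=1: 368.565.
Order-2 term: −1/720 · (0.000489632 − 0.00269485) = 3.06280e-06.
Partial sum through k=2: 368.565.
Order-3 term: 1/30240 · (1.02462e-06 − 4.42348e-06) = -1.12396e-10.
Partial sum through k=3: 368.565.
Order-4 term: −1/1209600 · (1.53426e-09 − 6.06960e-09) = 3.74945e-15.

S_4 ≈ 368.565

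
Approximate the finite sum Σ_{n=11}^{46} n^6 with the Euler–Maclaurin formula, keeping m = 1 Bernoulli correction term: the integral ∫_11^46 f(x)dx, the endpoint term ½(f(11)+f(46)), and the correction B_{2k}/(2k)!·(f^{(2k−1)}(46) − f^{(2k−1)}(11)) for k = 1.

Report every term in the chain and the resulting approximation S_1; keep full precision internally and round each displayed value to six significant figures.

∫_11^46 x^6 dx evaluates to 6.22569e+10.
Boundary: ½(f(11) + f(46)) = ½(1.77156e+06 + 9.47430e+09) = 4.73803e+09.
Running total after boundary: 6.69949e+10.
Order-1 term: 1/12 · (1.23578e+09 − 966306) = 1.02901e+08.

S_1 ≈ 6.70978e+10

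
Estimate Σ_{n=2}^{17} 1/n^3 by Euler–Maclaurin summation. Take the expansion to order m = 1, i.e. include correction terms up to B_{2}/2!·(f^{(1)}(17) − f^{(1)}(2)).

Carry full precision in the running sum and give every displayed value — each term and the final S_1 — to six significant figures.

∫_2^17 1/x^3 dx evaluates to 0.123270.
Endpoint term: (f(2) + f(17))/2 = (0.125000 + 0.000203542)/2 = 0.0626018.
Running total after boundary: 0.185872.
Correction k=1: B_{2}/2! · (f^{(1)}(17) − f^{(1)}(2)) = 1/12 · (-3.59191e-05 − (-0.187500)) = 0.0156220.

S_1 ≈ 0.201494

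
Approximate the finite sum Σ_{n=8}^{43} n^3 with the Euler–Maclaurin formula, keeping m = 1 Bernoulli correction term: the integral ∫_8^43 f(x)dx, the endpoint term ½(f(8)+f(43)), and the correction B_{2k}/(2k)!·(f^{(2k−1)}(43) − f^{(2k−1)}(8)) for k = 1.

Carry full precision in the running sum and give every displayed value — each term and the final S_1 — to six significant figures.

Integral: ∫_8^43 x^3 dx = 853676.
Endpoint term: (f(8) + f(43))/2 = (512.000 + 79507.0)/2 = 40009.5.
Integral + boundary = 893686.
k=1: B_{2}/(2)! × [f^{(1)}(43) − f^{(1)}(8)] = 1/12 × (5547.00 − 192.000) = 446.250.

S_1 ≈ 894132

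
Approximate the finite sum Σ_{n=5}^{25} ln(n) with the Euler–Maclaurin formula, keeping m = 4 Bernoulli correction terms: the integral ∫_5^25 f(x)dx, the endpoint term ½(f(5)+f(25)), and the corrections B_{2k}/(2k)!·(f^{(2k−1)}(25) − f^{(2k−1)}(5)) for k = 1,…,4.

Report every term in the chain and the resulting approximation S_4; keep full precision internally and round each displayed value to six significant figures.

S_4 ≈ 54.8256

The integral term ∫_5^25 ln(x) dx = 52.4247.
Boundary: ½(f(5) + f(25)) = ½(1.60944 + 3.21888) = 2.41416.
Integral + boundary = 54.8389.
k=1: B_{2}/(2)! × [f^{(1)}(25) − f^{(1)}(5)] = 1/12 × (0.0400000 − 0.200000) = -0.0133333.
Running total after k=1: 54.8255.
k=2: B_{4}/(4)! × [f^{(3)}(25) − f^{(3)}(5)] = −1/720 × (0.000128000 − 0.0160000) = 2.20444e-05.
Running total after k=2: 54.8256.
k=3: B_{6}/(6)! × [f^{(5)}(25) − f^{(5)}(5)] = 1/30240 × (2.45760e-06 − 0.00768000) = -2.53887e-07.
Running total after k=3: 54.8256.
k=4: B_{8}/(8)! × [f^{(7)}(25) − f^{(7)}(5)] = −1/1209600 × (1.17965e-07 − 0.00921600) = 7.61895e-09.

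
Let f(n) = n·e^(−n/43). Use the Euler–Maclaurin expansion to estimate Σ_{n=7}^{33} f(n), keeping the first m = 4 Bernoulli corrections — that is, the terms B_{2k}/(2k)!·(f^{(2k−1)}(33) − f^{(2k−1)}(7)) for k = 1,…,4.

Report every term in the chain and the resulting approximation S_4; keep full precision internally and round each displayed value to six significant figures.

The integral term ∫_7^33 x·e^(−x/43) dx = 310.001.
Endpoint term: (f(7) + f(33))/2 = (5.94838 + 15.3186)/2 = 10.6335.
Integral + boundary = 320.634.
Correction k=1: B_{2}/2! · (f^{(1)}(33) − f^{(1)}(7)) = 1/12 · (0.107953 − 0.711435) = -0.0502901.
Partial sum through k=1: 320.584.
Correction k=2: B_{4}/4! · (f^{(3)}(33) − f^{(3)}(7)) = −1/720 · (0.000560493 − 0.00130393) = 1.03256e-06.
Partial sum through k=2: 320.584.
Correction k=3: B_{6}/6! · (f^{(5)}(33) − f^{(5)}(7)) = 1/30240 · (5.74690e-07 − 1.20233e-06) = -2.07551e-11.
Partial sum through k=3: 320.584.
Correction k=4: B_{8}/8! · (f^{(7)}(33) − f^{(7)}(7)) = −1/1209600 · (4.57678e-10 − 9.19113e-10) = 3.81478e-16.

S_4 ≈ 320.584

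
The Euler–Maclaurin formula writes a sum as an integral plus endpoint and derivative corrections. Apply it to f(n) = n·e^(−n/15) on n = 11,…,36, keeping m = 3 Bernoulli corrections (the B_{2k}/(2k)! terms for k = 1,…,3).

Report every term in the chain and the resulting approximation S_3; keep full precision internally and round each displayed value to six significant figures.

The integral term ∫_11^36 x·e^(−x/15) dx = 117.920.
Endpoint term: (f(11) + f(36))/2 = (5.28336 + 3.26585)/2 = 4.27460.
Running total after boundary: 122.194.
Order-1 term: 1/12 · (-0.127005 − 0.128081) = -0.0212572.
Running total after k=1: 122.173.
Order-2 term: −1/720 · (0.000241915 − 0.00483863) = 6.38433e-06.
Running total after k=2: 122.173.
Order-3 term: 1/30240 · (4.65909e-06 − 4.04801e-05) = -1.18456e-09.

S_3 ≈ 122.173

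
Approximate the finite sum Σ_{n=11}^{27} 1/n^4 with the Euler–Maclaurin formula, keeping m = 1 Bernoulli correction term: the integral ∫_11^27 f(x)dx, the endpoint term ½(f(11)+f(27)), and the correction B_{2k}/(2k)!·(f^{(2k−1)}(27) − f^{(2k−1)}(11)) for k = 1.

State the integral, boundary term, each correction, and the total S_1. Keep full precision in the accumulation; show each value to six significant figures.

S_1 ≈ 0.000270641

Integral: ∫_11^27 1/x^4 dx = 0.000233503.
Boundary: ½(f(11) + f(27)) = ½(6.83013e-05 + 1.88168e-06) = 3.50915e-05.
So far: 0.000268595.
k=1: B_{2}/(2)! × [f^{(1)}(27) − f^{(1)}(11)] = 1/12 × (-2.78767e-07 − (-2.48369e-05)) = 2.04651e-06.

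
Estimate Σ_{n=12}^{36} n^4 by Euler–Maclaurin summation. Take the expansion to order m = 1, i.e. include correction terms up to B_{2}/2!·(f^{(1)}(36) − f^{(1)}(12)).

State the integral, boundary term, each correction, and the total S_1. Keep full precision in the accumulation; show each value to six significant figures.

S_1 ≈ 1.29086e+07

The integral term ∫_12^36 x^4 dx = 1.20435e+07.
Endpoint term: (f(12) + f(36))/2 = (20736.0 + 1.67962e+06)/2 = 850176.
Running total after boundary: 1.28936e+07.
Correction k=1: B_{2}/2! · (f^{(1)}(36) − f^{(1)}(12)) = 1/12 · (186624 − 6912.00) = 14976.0.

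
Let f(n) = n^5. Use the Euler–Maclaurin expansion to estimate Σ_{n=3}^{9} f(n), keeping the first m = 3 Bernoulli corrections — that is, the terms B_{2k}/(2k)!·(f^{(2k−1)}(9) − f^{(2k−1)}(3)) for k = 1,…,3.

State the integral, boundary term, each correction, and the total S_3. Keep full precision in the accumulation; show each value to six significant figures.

S_3 ≈ 120792

The integral term ∫_3^9 x^5 dx = 88452.0.
½[f(3) + f(9)] = ½[243.000 + 59049.0] = 29646.0.
Running total after boundary: 118098.
Correction k=1: B_{2}/2! · (f^{(1)}(9) − f^{(1)}(3)) = 1/12 · (32805.0 − 405.000) = 2700.00.
Partial sum through k=1: 120798.
Correction k=2: B_{4}/4! · (f^{(3)}(9) − f^{(3)}(3)) = −1/720 · (4860.00 − 540.000) = -6.00000.
Partial sum through k=2: 120792.
Correction k=3: B_{6}/6! · (f^{(5)}(9) − f^{(5)}(3)) = 1/30240 · (120.000 − 120.000) = 0.00000.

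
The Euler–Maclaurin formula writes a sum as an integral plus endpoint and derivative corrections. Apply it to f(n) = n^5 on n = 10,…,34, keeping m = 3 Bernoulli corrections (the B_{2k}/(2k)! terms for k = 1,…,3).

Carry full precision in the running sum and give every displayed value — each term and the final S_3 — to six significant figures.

S_3 ≈ 2.80621e+08

The integral term ∫_10^34 x^5 dx = 2.57301e+08.
½[f(10) + f(34)] = ½[100000 + 4.54354e+07] = 2.27677e+07.
Running total after boundary: 2.80068e+08.
Order-1 term: 1/12 · (6.68168e+06 − 50000.0) = 552640.
Partial sum through k=1: 2.80621e+08.
Order-2 term: −1/720 · (69360.0 − 6000.00) = -88.0000.
Partial sum through k=2: 2.80621e+08.
Order-3 term: 1/30240 · (120.000 − 120.000) = 0.00000.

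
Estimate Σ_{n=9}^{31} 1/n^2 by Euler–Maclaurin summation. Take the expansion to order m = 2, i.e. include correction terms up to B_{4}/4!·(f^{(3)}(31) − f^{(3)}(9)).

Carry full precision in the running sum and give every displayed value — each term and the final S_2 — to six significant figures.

S_2 ≈ 0.0857686

∫_9^31 1/x^2 dx evaluates to 0.0788530.
Boundary: ½(f(9) + f(31)) = ½(0.0123457 + 0.00104058) = 0.00669313.
So far: 0.0855462.
k=1: B_{2}/(2)! × [f^{(1)}(31) − f^{(1)}(9)] = 1/12 × (-6.71344e-05 − (-0.00274348)) = 0.000223029.
After k=1: 0.0857692.
k=2: B_{4}/(4)! × [f^{(3)}(31) − f^{(3)}(9)] = −1/720 × (-8.38306e-07 − (-0.000406442)) = -5.63339e-07.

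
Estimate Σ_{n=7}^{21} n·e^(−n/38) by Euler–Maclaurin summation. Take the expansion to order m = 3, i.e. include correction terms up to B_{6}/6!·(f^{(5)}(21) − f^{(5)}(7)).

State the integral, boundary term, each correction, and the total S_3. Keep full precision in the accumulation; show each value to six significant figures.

The integral term ∫_7^21 x·e^(−x/38) dx = 132.189.
Boundary: ½(f(7) + f(21)) = ½(5.82232 + 12.0841) = 8.95321.
So far: 141.142.
Order-1 term: 1/12 · (0.257431 − 0.678542) = -0.0350926.
After k=1: 141.107.
Order-2 term: −1/720 · (0.000975275 − 0.00162193) = 8.98127e-07.
After k=2: 141.107.
Order-3 term: 1/30240 · (1.22734e-06 − 1.92102e-06) = -2.29392e-11.

S_3 ≈ 141.107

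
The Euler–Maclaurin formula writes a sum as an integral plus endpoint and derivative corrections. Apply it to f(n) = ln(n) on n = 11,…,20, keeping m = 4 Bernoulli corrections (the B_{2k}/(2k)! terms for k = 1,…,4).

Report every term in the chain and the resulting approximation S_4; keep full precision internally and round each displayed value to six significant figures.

S_4 ≈ 27.2312

The integral term ∫_11^20 ln(x) dx = 24.5378.
½[f(11) + f(20)] = ½[2.39790 + 2.99573] = 2.69681.
So far: 27.2346.
k=1: B_{2}/(2)! × [f^{(1)}(20) − f^{(1)}(11)] = 1/12 × (0.0500000 − 0.0909091) = -0.00340909.
Partial sum through k=1: 27.2312.
k=2: B_{4}/(4)! × [f^{(3)}(20) − f^{(3)}(11)] = −1/720 × (0.000250000 − 0.00150263) = 1.73976e-06.
Partial sum through k=2: 27.2312.
k=3: B_{6}/(6)! × [f^{(5)}(20) − f^{(5)}(11)] = 1/30240 × (7.50000e-06 − 0.000149021) = -4.67993e-09.
Partial sum through k=3: 27.2312.
k=4: B_{8}/(8)! × [f^{(7)}(20) − f^{(7)}(11)] = −1/1209600 × (5.62500e-07 − 3.69474e-05) = 3.00801e-11.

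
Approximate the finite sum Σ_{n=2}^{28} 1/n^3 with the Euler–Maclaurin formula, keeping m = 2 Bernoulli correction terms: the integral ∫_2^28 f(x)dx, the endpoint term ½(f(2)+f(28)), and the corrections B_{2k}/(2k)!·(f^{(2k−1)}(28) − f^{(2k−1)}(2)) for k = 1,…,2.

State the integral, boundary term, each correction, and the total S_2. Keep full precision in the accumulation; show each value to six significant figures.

Integral: ∫_2^28 1/x^3 dx = 0.124362.
Boundary: ½(f(2) + f(28)) = ½(0.125000 + 4.55539e-05) = 0.0625228.
Integral + boundary = 0.186885.
Correction k=1: B_{2}/2! · (f^{(1)}(28) − f^{(1)}(2)) = 1/12 · (-4.88078e-06 − (-0.187500)) = 0.0156246.
Running total after k=1: 0.202510.
Correction k=2: B_{4}/4! · (f^{(3)}(28) − f^{(3)}(2)) = −1/720 · (-1.24510e-07 − (-0.937500)) = -0.00130208.

S_2 ≈ 0.201208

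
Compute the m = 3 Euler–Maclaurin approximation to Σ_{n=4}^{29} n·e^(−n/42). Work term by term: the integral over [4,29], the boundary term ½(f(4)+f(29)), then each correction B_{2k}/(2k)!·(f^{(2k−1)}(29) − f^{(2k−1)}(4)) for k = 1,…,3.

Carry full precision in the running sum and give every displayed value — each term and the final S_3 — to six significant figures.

∫_4^29 x·e^(−x/42) dx evaluates to 261.502.
½[f(4) + f(29)] = ½[3.63663 + 14.5388] = 9.08770.
Running total after boundary: 270.590.
Order-1 term: 1/12 · (0.155176 − 0.822570) = -0.0556162.
Partial sum through k=1: 270.535.
Order-2 term: −1/720 · (0.000656378 − 0.00149710) = 1.16767e-06.
Partial sum through k=2: 270.535.
Order-3 term: 1/30240 · (6.94324e-07 − 1.43304e-06) = -2.44286e-11.

S_3 ≈ 270.535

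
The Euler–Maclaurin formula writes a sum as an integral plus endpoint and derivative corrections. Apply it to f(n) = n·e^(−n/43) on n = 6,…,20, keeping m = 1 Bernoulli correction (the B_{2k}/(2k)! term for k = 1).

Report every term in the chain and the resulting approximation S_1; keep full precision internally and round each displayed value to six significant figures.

S_1 ≈ 140.025

The integral term ∫_6^20 x·e^(−x/43) dx = 131.170.
Boundary: ½(f(6) + f(20)) = ½(5.21858 + 12.5612) = 8.88991.
Running total after boundary: 140.060.
k=1: B_{2}/(2)! × [f^{(1)}(20) − f^{(1)}(6)] = 1/12 × (0.335940 − 0.748400) = -0.0343717.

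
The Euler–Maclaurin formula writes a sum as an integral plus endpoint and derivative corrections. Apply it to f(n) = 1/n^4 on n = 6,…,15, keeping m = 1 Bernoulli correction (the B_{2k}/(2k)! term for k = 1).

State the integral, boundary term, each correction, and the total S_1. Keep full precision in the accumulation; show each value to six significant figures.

S_1 ≈ 0.00188255

The integral term ∫_6^15 1/x^4 dx = 0.00144444.
Boundary: ½(f(6) + f(15)) = ½(0.000771605 + 1.97531e-05) = 0.000395679.
So far: 0.00184012.
k=1: B_{2}/(2)! × [f^{(1)}(15) − f^{(1)}(6)] = 1/12 × (-5.26749e-06 − (-0.000514403)) = 4.24280e-05.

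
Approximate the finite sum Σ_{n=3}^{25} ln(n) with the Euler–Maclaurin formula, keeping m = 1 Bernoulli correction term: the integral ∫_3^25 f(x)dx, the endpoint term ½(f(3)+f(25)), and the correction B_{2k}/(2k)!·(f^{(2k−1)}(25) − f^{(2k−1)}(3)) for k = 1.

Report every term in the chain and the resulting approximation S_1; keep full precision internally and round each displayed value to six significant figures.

S_1 ≈ 57.3104

The integral term ∫_3^25 ln(x) dx = 55.1761.
Boundary: ½(f(3) + f(25)) = ½(1.09861 + 3.21888) = 2.15874.
Integral + boundary = 57.3348.
k=1: B_{2}/(2)! × [f^{(1)}(25) − f^{(1)}(3)] = 1/12 × (0.0400000 − 0.333333) = -0.0244444.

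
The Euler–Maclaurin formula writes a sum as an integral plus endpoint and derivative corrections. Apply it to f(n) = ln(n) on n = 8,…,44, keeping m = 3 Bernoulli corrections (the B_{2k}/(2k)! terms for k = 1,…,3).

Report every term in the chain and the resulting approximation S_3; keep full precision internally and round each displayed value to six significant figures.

The integral term ∫_8^44 ln(x) dx = 113.869.
Boundary: ½(f(8) + f(44)) = ½(2.07944 + 3.78419) = 2.93182.
So far: 116.801.
Order-1 term: 1/12 · (0.0227273 − 0.125000) = -0.00852273.
Running total after k=1: 116.792.
Order-2 term: −1/720 · (2.34786e-05 − 0.00390625) = 5.39274e-06.
Running total after k=2: 116.792.
Order-3 term: 1/30240 · (1.45528e-07 − 0.000732422) = -2.42155e-08.

S_3 ≈ 116.792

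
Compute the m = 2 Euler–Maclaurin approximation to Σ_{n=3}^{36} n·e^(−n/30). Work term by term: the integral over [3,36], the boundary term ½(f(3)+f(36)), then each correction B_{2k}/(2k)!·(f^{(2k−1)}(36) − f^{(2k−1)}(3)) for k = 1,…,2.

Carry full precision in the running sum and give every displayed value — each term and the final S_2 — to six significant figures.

Integral: ∫_3^36 x·e^(−x/30) dx = 299.425.
½[f(3) + f(36)] = ½[2.71451 + 10.8430] = 6.77875.
So far: 306.203.
Order-1 term: 1/12 · (-0.0602388 − 0.814354) = -0.0728827.
Running total after k=1: 306.130.
Order-2 term: −1/720 · (0.000602388 − 0.00291559) = 3.21278e-06.

S_2 ≈ 306.130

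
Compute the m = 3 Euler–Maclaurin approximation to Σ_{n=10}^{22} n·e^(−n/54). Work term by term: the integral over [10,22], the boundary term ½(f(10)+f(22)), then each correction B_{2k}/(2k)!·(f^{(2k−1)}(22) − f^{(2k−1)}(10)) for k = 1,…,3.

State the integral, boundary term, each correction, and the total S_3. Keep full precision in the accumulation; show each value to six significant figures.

S_3 ≈ 152.524

Integral: ∫_10^22 x·e^(−x/54) dx = 141.074.
Boundary: ½(f(10) + f(22)) = ½(8.30950 + 14.6382) = 11.4739.
So far: 152.547.
Correction k=1: B_{2}/2! · (f^{(1)}(22) − f^{(1)}(10)) = 1/12 · (0.394295 − 0.677071) = -0.0235646.
Partial sum through k=1: 152.524.
Correction k=2: B_{4}/4! · (f^{(3)}(22) − f^{(3)}(10)) = −1/720 · (0.000591578 − 0.000802116) = 2.92415e-07.
Partial sum through k=2: 152.524.
Correction k=3: B_{6}/6! · (f^{(5)}(22) − f^{(5)}(10)) = 1/30240 · (3.59375e-07 − 4.70522e-07) = -3.67548e-12.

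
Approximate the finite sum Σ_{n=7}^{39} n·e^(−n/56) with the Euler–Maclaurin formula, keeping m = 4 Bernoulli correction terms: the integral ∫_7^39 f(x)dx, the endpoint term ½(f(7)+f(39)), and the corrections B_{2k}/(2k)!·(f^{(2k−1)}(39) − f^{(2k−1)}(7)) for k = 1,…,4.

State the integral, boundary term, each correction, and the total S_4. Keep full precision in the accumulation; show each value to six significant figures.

S_4 ≈ 474.918

Integral: ∫_7^39 x·e^(−x/56) dx = 462.163.
Endpoint term: (f(7) + f(39))/2 = (6.17748 + 19.4361)/2 = 12.8068.
Integral + boundary = 474.970.
Correction k=1: B_{2}/2! · (f^{(1)}(39) − f^{(1)}(7)) = 1/12 · (0.151288 − 0.772185) = -0.0517414.
Partial sum through k=1: 474.918.
Correction k=2: B_{4}/4! · (f^{(3)}(39) − f^{(3)}(7)) = −1/720 · (0.000366075 − 0.000809049) = 6.15242e-07.
Partial sum through k=2: 474.918.
Correction k=3: B_{6}/6! · (f^{(5)}(39) − f^{(5)}(7)) = 1/30240 · (2.18083e-07 − 4.37457e-07) = -7.25444e-12.
Partial sum through k=3: 474.918.
Correction k=4: B_{8}/8! · (f^{(7)}(39) − f^{(7)}(7)) = −1/1209600 · (1.01860e-10 − 1.96724e-10) = 7.84261e-17.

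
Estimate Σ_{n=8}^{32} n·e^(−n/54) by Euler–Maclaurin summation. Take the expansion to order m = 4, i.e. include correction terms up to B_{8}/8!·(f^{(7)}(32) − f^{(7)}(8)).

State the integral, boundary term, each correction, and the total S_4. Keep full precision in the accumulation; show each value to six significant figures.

∫_8^32 x·e^(−x/54) dx evaluates to 319.361.
Boundary: ½(f(8) + f(32)) = ½(6.89843 + 17.6925) = 12.2955.
Running total after boundary: 331.657.
k=1: B_{2}/(2)! × [f^{(1)}(32) − f^{(1)}(8)] = 1/12 × (0.225252 − 0.734555) = -0.0424419.
Partial sum through k=1: 331.614.
k=2: B_{4}/(4)! × [f^{(3)}(32) − f^{(3)}(8)] = −1/720 × (0.000456460 − 0.000843334) = 5.37325e-07.
Partial sum through k=2: 331.614.
k=3: B_{6}/(6)! × [f^{(5)}(32) − f^{(5)}(8)] = 1/30240 × (2.86582e-07 − 4.92031e-07) = -6.79396e-12.
Partial sum through k=3: 331.614.
k=4: B_{8}/(8)! × [f^{(7)}(32) − f^{(7)}(8)] = −1/1209600 × (1.42876e-10 − 2.38290e-10) = 7.88803e-17.

S_4 ≈ 331.614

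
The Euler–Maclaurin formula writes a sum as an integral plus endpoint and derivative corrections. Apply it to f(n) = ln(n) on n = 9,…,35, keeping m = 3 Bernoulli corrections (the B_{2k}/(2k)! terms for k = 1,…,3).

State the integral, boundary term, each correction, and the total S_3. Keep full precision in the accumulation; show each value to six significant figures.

S_3 ≈ 81.5316

∫_9^35 ln(x) dx evaluates to 78.6622.
Endpoint term: (f(9) + f(35))/2 = (2.19722 + 3.55535)/2 = 2.87629.
So far: 81.5384.
k=1: B_{2}/(2)! × [f^{(1)}(35) − f^{(1)}(9)] = 1/12 × (0.0285714 − 0.111111) = -0.00687831.
Running total after k=1: 81.5316.
k=2: B_{4}/(4)! × [f^{(3)}(35) − f^{(3)}(9)] = −1/720 × (4.66472e-05 − 0.00274348) = 3.74561e-06.
Running total after k=2: 81.5316.
k=3: B_{6}/(6)! × [f^{(5)}(35) − f^{(5)}(9)] = 1/30240 × (4.56952e-07 − 0.000406442) = -1.34254e-08.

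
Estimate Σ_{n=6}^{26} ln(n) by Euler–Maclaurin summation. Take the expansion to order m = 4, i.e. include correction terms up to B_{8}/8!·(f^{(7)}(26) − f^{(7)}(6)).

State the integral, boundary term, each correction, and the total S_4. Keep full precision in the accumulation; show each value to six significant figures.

S_4 ≈ 56.4742

Integral: ∫_6^26 ln(x) dx = 53.9600.
½[f(6) + f(26)] = ½[1.79176 + 3.25810] = 2.52493.
Integral + boundary = 56.4849.
k=1: B_{2}/(2)! × [f^{(1)}(26) − f^{(1)}(6)] = 1/12 × (0.0384615 − 0.166667) = -0.0106838.
Running total after k=1: 56.4742.
k=2: B_{4}/(4)! × [f^{(3)}(26) − f^{(3)}(6)] = −1/720 × (0.000113792 − 0.00925926) = 1.27020e-05.
Running total after k=2: 56.4742.
k=3: B_{6}/(6)! × [f^{(5)}(26) − f^{(5)}(6)] = 1/30240 × (2.01997e-06 − 0.00308642) = -1.01997e-07.
Running total after k=3: 56.4742.
k=4: B_{8}/(8)! × [f^{(7)}(26) − f^{(7)}(6)] = −1/1209600 × (8.96436e-08 − 0.00257202) = 2.12626e-09.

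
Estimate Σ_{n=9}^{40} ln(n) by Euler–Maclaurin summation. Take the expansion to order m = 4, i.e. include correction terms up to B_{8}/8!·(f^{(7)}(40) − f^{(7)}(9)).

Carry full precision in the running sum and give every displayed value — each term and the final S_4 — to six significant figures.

∫_9^40 ln(x) dx evaluates to 96.7802.
Boundary: ½(f(9) + f(40)) = ½(2.19722 + 3.68888) = 2.94305.
So far: 99.7232.
Correction k=1: B_{2}/2! · (f^{(1)}(40) − f^{(1)}(9)) = 1/12 · (0.0250000 − 0.111111) = -0.00717593.
After k=1: 99.7160.
Correction k=2: B_{4}/4! · (f^{(3)}(40) − f^{(3)}(9)) = −1/720 · (3.12500e-05 − 0.00274348) = 3.76699e-06.
After k=2: 99.7160.
Correction k=3: B_{6}/6! · (f^{(5)}(40) − f^{(5)}(9)) = 1/30240 · (2.34375e-07 − 0.000406442) = -1.34328e-08.
After k=3: 99.7160.
Correction k=4: B_{8}/8! · (f^{(7)}(40) − f^{(7)}(9)) = −1/1209600 · (4.39453e-09 − 0.000150534) = 1.24446e-10.

S_4 ≈ 99.7160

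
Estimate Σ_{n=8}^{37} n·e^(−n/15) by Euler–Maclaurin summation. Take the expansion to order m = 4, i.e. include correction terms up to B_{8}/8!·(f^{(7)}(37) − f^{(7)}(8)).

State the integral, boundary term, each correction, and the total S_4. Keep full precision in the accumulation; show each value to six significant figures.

S_4 ≈ 140.080

Integral: ∫_8^37 x·e^(−x/15) dx = 136.196.
Boundary: ½(f(8) + f(37)) = ½(4.69317 + 3.14009) = 3.91663.
So far: 140.113.
k=1: B_{2}/(2)! × [f^{(1)}(37) − f^{(1)}(8)] = 1/12 × (-0.124472 − 0.273768) = -0.0331867.
Partial sum through k=1: 140.080.
k=2: B_{4}/(4)! × [f^{(3)}(37) − f^{(3)}(8)] = −1/720 × (0.000201167 − 0.00643138) = 8.65307e-06.
Partial sum through k=2: 140.080.
k=3: B_{6}/(6)! × [f^{(5)}(37) − f^{(5)}(8)] = 1/30240 × (4.24686e-06 − 5.17601e-05) = -1.57120e-09.
Partial sum through k=3: 140.080.
k=4: B_{8}/(8)! × [f^{(7)}(37) − f^{(7)}(8)] = −1/1209600 × (3.37762e-08 − 3.33050e-07) = 2.47415e-13.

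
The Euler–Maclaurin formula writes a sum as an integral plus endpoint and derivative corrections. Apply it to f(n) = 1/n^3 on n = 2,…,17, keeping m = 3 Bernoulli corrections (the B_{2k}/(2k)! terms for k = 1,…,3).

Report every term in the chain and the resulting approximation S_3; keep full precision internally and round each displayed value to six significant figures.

Integral: ∫_2^17 1/x^3 dx = 0.123270.
½[f(2) + f(17)] = ½[0.125000 + 0.000203542] = 0.0626018.
So far: 0.185872.
Correction k=1: B_{2}/2! · (f^{(1)}(17) − f^{(1)}(2)) = 1/12 · (-3.59191e-05 − (-0.187500)) = 0.0156220.
Running total after k=1: 0.201494.
Correction k=2: B_{4}/4! · (f^{(3)}(17) − f^{(3)}(2)) = −1/720 · (-2.48575e-06 − (-0.937500)) = -0.00130208.
Running total after k=2: 0.200192.
Correction k=3: B_{6}/6! · (f^{(5)}(17) − f^{(5)}(2)) = 1/30240 · (-3.61251e-07 − (-9.84375)) = 0.000325521.

S_3 ≈ 0.200517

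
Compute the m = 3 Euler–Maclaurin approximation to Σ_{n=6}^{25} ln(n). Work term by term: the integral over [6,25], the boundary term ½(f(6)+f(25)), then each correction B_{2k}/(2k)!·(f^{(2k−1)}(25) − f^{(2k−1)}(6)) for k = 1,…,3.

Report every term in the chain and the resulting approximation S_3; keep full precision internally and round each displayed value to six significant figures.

The integral term ∫_6^25 ln(x) dx = 50.7213.
½[f(6) + f(25)] = ½[1.79176 + 3.21888] = 2.50532.
Integral + boundary = 53.2267.
Correction k=1: B_{2}/2! · (f^{(1)}(25) − f^{(1)}(6)) = 1/12 · (0.0400000 − 0.166667) = -0.0105556.
Partial sum through k=1: 53.2161.
Correction k=2: B_{4}/4! · (f^{(3)}(25) − f^{(3)}(6)) = −1/720 · (0.000128000 − 0.00925926) = 1.26823e-05.
Partial sum through k=2: 53.2161.
Correction k=3: B_{6}/6! · (f^{(5)}(25) − f^{(5)}(6)) = 1/30240 · (2.45760e-06 − 0.00308642) = -1.01983e-07.

S_3 ≈ 53.2161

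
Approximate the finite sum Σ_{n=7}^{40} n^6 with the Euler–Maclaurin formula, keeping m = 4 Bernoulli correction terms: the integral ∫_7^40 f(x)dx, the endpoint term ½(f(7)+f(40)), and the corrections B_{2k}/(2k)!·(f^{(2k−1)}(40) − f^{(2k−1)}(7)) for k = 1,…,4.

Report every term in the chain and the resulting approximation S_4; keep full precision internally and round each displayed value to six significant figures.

S_4 ≈ 2.55048e+10

The integral term ∫_7^40 x^6 dx = 2.34056e+10.
Endpoint term: (f(7) + f(40))/2 = (117649 + 4.09600e+09)/2 = 2.04806e+09.
So far: 2.54537e+10.
Correction k=1: B_{2}/2! · (f^{(1)}(40) − f^{(1)}(7)) = 1/12 · (6.14400e+08 − 100842) = 5.11916e+07.
Partial sum through k=1: 2.55048e+10.
Correction k=2: B_{4}/4! · (f^{(3)}(40) − f^{(3)}(7)) = −1/720 · (7.68000e+06 − 41160.0) = -10609.5.
Partial sum through k=2: 2.55048e+10.
Correction k=3: B_{6}/6! · (f^{(5)}(40) − f^{(5)}(7)) = 1/30240 · (28800.0 − 5040.00) = 0.785714.
Partial sum through k=3: 2.55048e+10.
Correction k=4: B_{8}/8! · (f^{(7)}(40) − f^{(7)}(7)) = −1/1209600 · (0.00000 − 0.00000) = 0.00000.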